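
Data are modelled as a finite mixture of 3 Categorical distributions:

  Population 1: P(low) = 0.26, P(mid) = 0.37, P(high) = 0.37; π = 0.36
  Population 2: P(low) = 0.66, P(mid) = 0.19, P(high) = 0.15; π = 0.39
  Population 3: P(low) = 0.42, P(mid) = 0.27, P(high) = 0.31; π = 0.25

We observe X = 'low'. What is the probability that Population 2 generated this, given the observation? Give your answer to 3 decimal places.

The responsibility of component k is π_k f_k(x) divided by Σ_j π_j f_j(x).
Categorical probabilities:
  f_1 = P(low | comp) = 0.26
  f_2 = P(low | comp) = 0.66
  f_3 = P(low | comp) = 0.42
Unnormalised posteriors:
  π_1·f_1 = 0.36 × 0.26 = 0.0936
  π_2·f_2 = 0.39 × 0.66 = 0.2574
  π_3·f_3 = 0.25 × 0.42 = 0.105
Denominator: 0.0936 + 0.2574 + 0.105 = 0.456
Responsibility of Population 2: 0.2574 / 0.456 ≈ 0.564

0.564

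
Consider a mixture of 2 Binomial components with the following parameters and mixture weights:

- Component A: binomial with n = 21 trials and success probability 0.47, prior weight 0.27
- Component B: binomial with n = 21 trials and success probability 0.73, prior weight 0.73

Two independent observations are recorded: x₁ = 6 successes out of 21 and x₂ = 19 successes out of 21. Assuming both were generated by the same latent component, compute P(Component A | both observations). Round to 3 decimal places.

0.369

Posterior ∝ prior × likelihood, so P(k | x) ∝ π_k f_k(x); normalise over all components.
Since both observations come from the same component, the likelihood for component k is f_k(x₁)·f_k(x₂).
  f_A = [C(21,6)·0.47^6·0.53^15 = 54264·0.0107792·7.31372e-05 = 0.0427796] × [3.4724e-05] = 1.48548e-06
  f_B = [C(21,6)·0.73^6·0.27^15 = 54264·0.151334·2.95431e-09 = 2.42608e-05] × [0.038733] = 9.39694e-07
Multiply by the mixture weights:
  π_A·f_A = 0.27 × 1.48548e-06 = 4.0108e-07
  π_B·f_B = 0.73 × 9.39694e-07 = 6.85977e-07
Marginal: 4.0108e-07 + 6.85977e-07 = 1.08706e-06
P(Component A | data) = 4.0108e-07 / 1.08706e-06 ≈ 0.369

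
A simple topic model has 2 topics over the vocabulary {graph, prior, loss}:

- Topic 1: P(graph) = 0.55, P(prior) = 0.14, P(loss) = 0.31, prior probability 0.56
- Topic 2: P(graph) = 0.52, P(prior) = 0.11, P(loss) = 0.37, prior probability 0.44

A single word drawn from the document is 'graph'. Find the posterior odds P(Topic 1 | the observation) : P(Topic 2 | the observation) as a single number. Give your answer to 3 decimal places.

Only the two components matter; the odds are (π_i f_i(x)) / (π_j f_j(x)).
Evaluate each component's likelihood at the observed value:
  p_1 = 0.55
  p_2 = 0.52
0.308 / 0.2288 ≈ 1.346

1.346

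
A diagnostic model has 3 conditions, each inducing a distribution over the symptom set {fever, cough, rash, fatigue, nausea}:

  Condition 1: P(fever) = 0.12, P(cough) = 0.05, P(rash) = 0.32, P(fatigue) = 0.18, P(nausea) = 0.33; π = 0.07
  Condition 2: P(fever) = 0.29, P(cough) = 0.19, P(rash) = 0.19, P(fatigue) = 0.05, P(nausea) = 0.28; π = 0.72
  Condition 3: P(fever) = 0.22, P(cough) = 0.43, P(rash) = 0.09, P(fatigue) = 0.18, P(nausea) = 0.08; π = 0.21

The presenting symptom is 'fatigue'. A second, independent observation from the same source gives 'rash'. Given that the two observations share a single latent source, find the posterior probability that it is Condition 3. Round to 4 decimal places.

P(component k | x) = P(Z=k)·f_k(x) / marginal(x), where marginal(x) = Σ_j P(Z=j)·f_j(x).
Since both observations come from the same component, the likelihood for component k is f_k(x₁)·f_k(x₂).
  f_1 = [P(fatigue | comp) = 0.18] × [0.32] = 0.0576
  f_2 = [P(fatigue | comp) = 0.05] × [0.19] = 0.0095
  f_3 = [P(fatigue | comp) = 0.18] × [0.09] = 0.0162
Prior × likelihood for each component:
  P(Z=1)·f_1 = 0.07 × 0.0576 = 0.004032
  P(Z=2)·f_2 = 0.72 × 0.0095 = 0.00684
  P(Z=3)·f_3 = 0.21 × 0.0162 = 0.003402
Marginal: 0.004032 + 0.00684 + 0.003402 = 0.014274
P(Condition 3 | x₁, x₂) = 0.003402 / 0.014274 ≈ 0.2383

0.2383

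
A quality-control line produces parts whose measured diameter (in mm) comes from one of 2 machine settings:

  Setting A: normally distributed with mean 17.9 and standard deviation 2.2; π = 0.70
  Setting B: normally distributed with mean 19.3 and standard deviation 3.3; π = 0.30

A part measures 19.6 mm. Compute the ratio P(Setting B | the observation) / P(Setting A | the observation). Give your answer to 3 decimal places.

Only the two components matter; the odds are (w_i f_i(x)) / (w_j f_j(x)).
Normal densities:
  L_A = (1/(2.2·√(2π)))·exp(−(19.6−17.9)²/(2·2.2²)) = 0.181337·exp(-0.29855) = 0.134532
  L_B = (1/(3.3·√(2π)))·exp(−(19.6−19.3)²/(2·3.3²)) = 0.120892·exp(-0.00413) = 0.120393
Odds = (0.30/0.70) × (0.120393/0.134532) = 0.428571 × 0.8949 ≈ 0.384

0.384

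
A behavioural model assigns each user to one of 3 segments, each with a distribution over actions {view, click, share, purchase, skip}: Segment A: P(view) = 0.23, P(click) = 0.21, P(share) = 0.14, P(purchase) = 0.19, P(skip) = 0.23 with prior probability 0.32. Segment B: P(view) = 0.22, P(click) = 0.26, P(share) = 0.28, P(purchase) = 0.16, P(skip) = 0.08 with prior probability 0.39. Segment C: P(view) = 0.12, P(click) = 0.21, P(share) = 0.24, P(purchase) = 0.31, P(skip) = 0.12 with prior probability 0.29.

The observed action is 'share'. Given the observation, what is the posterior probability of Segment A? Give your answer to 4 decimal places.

By Bayes' theorem, P(k | x) = π_k f_k(x) / Σ_j π_j f_j(x).
Evaluate each component's likelihood at the observed value:
  p_A = P(share | comp) = 0.14
  p_B = P(share | comp) = 0.28
  p_C = P(share | comp) = 0.24
Weight by the priors:
  π_A·p_A = 0.32 × 0.14 = 0.0448
  π_B·p_B = 0.39 × 0.28 = 0.1092
  π_C·p_C = 0.29 × 0.24 = 0.0696
Denominator: 0.0448 + 0.1092 + 0.0696 = 0.2236
Responsibility of Segment A: 0.0448 / 0.2236 ≈ 0.2004

0.2004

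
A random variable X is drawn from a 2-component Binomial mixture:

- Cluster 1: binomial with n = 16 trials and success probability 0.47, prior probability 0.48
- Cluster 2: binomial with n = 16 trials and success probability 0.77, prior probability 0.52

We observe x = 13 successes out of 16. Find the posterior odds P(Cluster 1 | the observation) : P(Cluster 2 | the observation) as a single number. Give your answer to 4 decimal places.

0.0184

Since P(k|x) ∝ π_k f_k(x), the posterior odds are π_i f_i(x) / (π_j f_j(x)).
Component likelihoods at x = 13 successes out of 16:
  L_1 = C(16,13)·0.47^13·0.53^3 = 560·5.461e-05·0.148877 = 0.0045529
  L_2 = C(16,13)·0.77^13·0.23^3 = 560·0.0334487·0.012167 = 0.227903
Odds = (0.48/0.52) × (0.0045529/0.227903) = 0.923077 × 0.0199773 ≈ 0.0184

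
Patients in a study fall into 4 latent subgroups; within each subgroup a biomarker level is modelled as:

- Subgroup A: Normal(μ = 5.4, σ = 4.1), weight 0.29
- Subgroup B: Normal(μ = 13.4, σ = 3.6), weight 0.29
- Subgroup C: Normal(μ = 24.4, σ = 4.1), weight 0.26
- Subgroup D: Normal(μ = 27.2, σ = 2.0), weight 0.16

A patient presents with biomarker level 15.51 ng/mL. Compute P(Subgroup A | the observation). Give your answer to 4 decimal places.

P(component k | x) = π_k·f_k(x) / marginal(x), where marginal(x) = Σ_j π_j·f_j(x).
Component likelihoods at x = 15.51 ng/mL:
  L_A = 0.00465347
  L_B = 0.093328
  L_C = 0.00927278
  L_D = 7.60775e-09
Unnormalised posteriors:
  π_A·L_A = 0.29 × 0.00465347 = 0.00134951
  π_B·L_B = 0.29 × 0.093328 = 0.0270651
  π_C·L_C = 0.26 × 0.00927278 = 0.00241092
  π_D·L_D = 0.16 × 7.60775e-09 = 1.21724e-09
Normaliser: 0.00134951 + 0.0270651 + 0.00241092 + 1.21724e-09 = 0.0308255
Responsibility of Subgroup A: 0.00134951 / 0.0308255 ≈ 0.0438

0.0438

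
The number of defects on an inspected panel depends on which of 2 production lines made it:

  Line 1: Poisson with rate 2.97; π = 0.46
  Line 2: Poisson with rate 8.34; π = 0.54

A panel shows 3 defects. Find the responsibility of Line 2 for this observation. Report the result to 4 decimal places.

Apply Bayes' rule: the posterior for each component is proportional to its prior times its likelihood at x.
Evaluate each component's likelihood at the observed value:
  p_1 = 0.224008
  p_2 = 0.0230851
Weight by the priors:
  π_1·p_1 = 0.46 × 0.224008 = 0.103044
  π_2·p_2 = 0.54 × 0.0230851 = 0.0124659
Evidence: 0.103044 + 0.0124659 = 0.11551
P(Line 2 | x) = 0.0124659 / 0.11551 ≈ 0.1079

0.1079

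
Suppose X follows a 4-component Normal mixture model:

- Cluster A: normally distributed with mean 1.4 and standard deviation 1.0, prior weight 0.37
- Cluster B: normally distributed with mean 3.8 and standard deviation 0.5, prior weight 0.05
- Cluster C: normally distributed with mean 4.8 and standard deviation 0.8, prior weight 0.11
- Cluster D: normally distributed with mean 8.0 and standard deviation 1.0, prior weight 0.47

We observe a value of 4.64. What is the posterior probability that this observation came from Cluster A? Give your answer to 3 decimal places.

0.012

Apply Bayes' rule: the posterior for each component is proportional to its prior times its likelihood at x.
Evaluate each component's likelihood at the observed value:
  L_A = 0.00209597
  L_B = 0.194565
  L_C = 0.488803
  L_D = 0.0014106
Multiply by the mixture weights:
  π_A·L_A = 0.37 × 0.00209597 = 0.000775509
  π_B·L_B = 0.05 × 0.194565 = 0.00972823
  π_C·L_C = 0.11 × 0.488803 = 0.0537684
  π_D·L_D = 0.47 × 0.0014106 = 0.000662983
Sum: 0.000775509 + 0.00972823 + 0.0537684 + 0.000662983 = 0.0649351
P(Cluster A | data) ≈ 0.012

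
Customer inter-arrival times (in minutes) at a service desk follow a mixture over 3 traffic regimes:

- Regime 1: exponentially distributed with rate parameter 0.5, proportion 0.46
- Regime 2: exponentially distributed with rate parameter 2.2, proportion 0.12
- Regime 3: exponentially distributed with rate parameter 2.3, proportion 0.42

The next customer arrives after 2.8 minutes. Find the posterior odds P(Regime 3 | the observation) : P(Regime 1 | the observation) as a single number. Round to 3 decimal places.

Posterior odds = (π_i f_i(x)) / (π_j f_j(x)); the normalising sum cancels.
Exponential densities:
  L_1 = 0.5·e^(−0.5·2.8) = 0.5·e^(−1.4000) = 0.123298
  L_2 = 2.2·e^(−2.2·2.8) = 2.2·e^(−6.1600) = 0.00464696
  L_3 = 2.3·e^(−2.3·2.8) = 2.3·e^(−6.4400) = 0.00367174
Posterior odds = (π_3·L_3) / (π_1·L_1) = (0.42·0.00367174) / (0.46·0.123298) = 0.00154213 / 0.0567173 ≈ 0.027

0.027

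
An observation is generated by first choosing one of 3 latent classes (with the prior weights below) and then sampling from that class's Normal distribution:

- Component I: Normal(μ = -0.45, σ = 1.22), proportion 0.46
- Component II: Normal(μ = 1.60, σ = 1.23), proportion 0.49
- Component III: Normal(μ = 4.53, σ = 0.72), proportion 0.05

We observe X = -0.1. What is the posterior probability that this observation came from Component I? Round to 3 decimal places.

0.702

Posterior ∝ prior × likelihood, so P(k | x) ∝ w_k f_k(x); normalise over all components.
Evaluate each component's likelihood at the observed value:
  L_I = (1/(1.22·√(2π)))·exp(−(-0.1−-0.45)²/(2·1.22²)) = 0.327002·exp(-0.04115) = 0.313818
  L_II = (1/(1.23·√(2π)))·exp(−(-0.1−1.60)²/(2·1.23²)) = 0.324343·exp(-0.95512) = 0.124796
  L_III = (1/(0.72·√(2π)))·exp(−(-0.1−4.53)²/(2·0.72²)) = 0.554087·exp(-20.67602) = 5.80892e-10
Unnormalised posteriors:
  w_I·L_I = 0.46 × 0.313818 = 0.144356
  w_II·L_II = 0.49 × 0.124796 = 0.0611502
  w_III·L_III = 0.05 × 5.80892e-10 = 2.90446e-11
Normaliser: 0.144356 + 0.0611502 + 2.90446e-11 = 0.205507
P(Component I | the observation) ≈ 0.702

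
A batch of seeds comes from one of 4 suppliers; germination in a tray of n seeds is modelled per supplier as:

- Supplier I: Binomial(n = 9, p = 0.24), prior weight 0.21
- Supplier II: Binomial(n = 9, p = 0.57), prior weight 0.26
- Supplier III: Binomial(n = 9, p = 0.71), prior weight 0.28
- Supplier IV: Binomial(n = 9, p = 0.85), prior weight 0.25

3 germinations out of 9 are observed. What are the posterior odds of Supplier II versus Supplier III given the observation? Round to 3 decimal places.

5.106

Since P(k|x) ∝ P(Z=k) f_k(x), the posterior odds are P(Z=i) f_i(x) / (P(Z=j) f_j(x)).
Evaluate each component's likelihood at the observed value:
  f_I = C(9,3)·0.24^3·0.76^6 = 84·0.013824·0.1927 = 0.223766
  f_II = C(9,3)·0.57^3·0.43^6 = 84·0.185193·0.00632136 = 0.0983365
  f_III = C(9,3)·0.71^3·0.29^6 = 84·0.357911·0.000594823 = 0.0178831
  f_IV = C(9,3)·0.85^3·0.15^6 = 84·0.614125·1.13906e-05 = 0.000587602
Posterior odds = (P(Z=II)·f_II) / (P(Z=III)·f_III) = (0.26·0.0983365) / (0.28·0.0178831) = 0.0255675 / 0.00500726 ≈ 5.106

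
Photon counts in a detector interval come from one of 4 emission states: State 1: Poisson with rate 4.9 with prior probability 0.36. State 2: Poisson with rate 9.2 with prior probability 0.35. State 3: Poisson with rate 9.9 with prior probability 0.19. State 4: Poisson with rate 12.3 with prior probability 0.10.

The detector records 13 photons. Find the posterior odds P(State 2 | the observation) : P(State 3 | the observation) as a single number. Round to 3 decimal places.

1.430

The posterior odds equal the prior odds times the likelihood ratio: (π_i/π_j)·(f_i(x)/f_j(x)).
Poisson probabilities:
  p_1 = 0.0011226
  p_2 = 0.0548848
  p_3 = 0.0707069
  p_4 = 0.107811
Odds = (0.35/0.19) × (0.0548848/0.0707069) = 1.84211 × 0.77623 ≈ 1.430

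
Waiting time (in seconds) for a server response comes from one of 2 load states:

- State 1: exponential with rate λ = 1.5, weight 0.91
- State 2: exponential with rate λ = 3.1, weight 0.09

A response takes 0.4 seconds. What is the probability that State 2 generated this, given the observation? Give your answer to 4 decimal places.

Apply Bayes' rule: the posterior for each component is proportional to its prior times its likelihood at x.
Evaluate each component's likelihood at the observed value:
  p_1 = 1.5·e^(−1.5·0.4) = 1.5·e^(−0.6000) = 0.823217
  p_2 = 3.1·e^(−3.1·0.4) = 3.1·e^(−1.2400) = 0.897091
Unnormalised posteriors:
  P(Z=1)·p_1 = 0.91 × 0.823217 = 0.749128
  P(Z=2)·p_2 = 0.09 × 0.897091 = 0.0807382
Denominator: 0.749128 + 0.0807382 = 0.829866
So the posterior for State 2 is 0.0807382 / 0.829866 ≈ 0.0973.

0.0973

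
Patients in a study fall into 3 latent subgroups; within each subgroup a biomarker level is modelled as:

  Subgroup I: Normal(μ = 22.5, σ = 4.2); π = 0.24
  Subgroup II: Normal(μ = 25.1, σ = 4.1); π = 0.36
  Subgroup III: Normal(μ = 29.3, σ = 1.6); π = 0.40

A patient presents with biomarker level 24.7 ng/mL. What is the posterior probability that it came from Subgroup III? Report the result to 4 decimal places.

0.0284

The responsibility of component k is π_k f_k(x) divided by Σ_j π_j f_j(x).
Evaluate each component's likelihood at the observed value:
  L_I = (1/(4.2·√(2π)))·exp(−(24.7−22.5)²/(2·4.2²)) = 0.094986·exp(-0.13719) = 0.0828096
  L_II = (1/(4.1·√(2π)))·exp(−(24.7−25.1)²/(2·4.1²)) = 0.097303·exp(-0.00476) = 0.096841
  L_III = (1/(1.6·√(2π)))·exp(−(24.7−29.3)²/(2·1.6²)) = 0.249339·exp(-4.13281) = 0.00399883
Multiply by the mixture weights:
  π_I·L_I = 0.24 × 0.0828096 = 0.0198743
  π_II·L_II = 0.36 × 0.096841 = 0.0348628
  π_III·L_III = 0.40 × 0.00399883 = 0.00159953
Denominator: 0.0198743 + 0.0348628 + 0.00159953 = 0.0563366
P(Subgroup III | data) ≈ 0.0284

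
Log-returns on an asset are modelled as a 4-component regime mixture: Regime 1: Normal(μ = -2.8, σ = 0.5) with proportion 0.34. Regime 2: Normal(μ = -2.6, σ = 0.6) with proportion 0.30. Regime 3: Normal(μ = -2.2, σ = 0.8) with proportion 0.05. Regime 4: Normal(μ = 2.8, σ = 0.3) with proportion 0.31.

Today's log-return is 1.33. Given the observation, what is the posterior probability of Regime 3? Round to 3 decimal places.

By Bayes' theorem, P(k | x) = P(Z=k) f_k(x) / Σ_j P(Z=j) f_j(x).
Normal densities:
  p_1 = (1/(0.5·√(2π)))·exp(−(1.33−-2.8)²/(2·0.5²)) = 0.797885·exp(-34.11380) = 1.22041e-15
  p_2 = (1/(0.6·√(2π)))·exp(−(1.33−-2.6)²/(2·0.6²)) = 0.664904·exp(-21.45125) = 3.2107e-10
  p_3 = (1/(0.8·√(2π)))·exp(−(1.33−-2.2)²/(2·0.8²)) = 0.498678·exp(-9.73508) = 2.95073e-05
  p_4 = (1/(0.3·√(2π)))·exp(−(1.33−2.8)²/(2·0.3²)) = 1.329808·exp(-12.00500) = 8.12987e-06
Prior × likelihood for each component:
  P(Z=1)·p_1 = 0.34 × 1.22041e-15 = 4.14939e-16
  P(Z=2)·p_2 = 0.30 × 3.2107e-10 = 9.63209e-11
  P(Z=3)·p_3 = 0.05 × 2.95073e-05 = 1.47536e-06
  P(Z=4)·p_4 = 0.31 × 8.12987e-06 = 2.52026e-06
Evidence: 4.14939e-16 + 9.63209e-11 + 1.47536e-06 + 2.52026e-06 = 3.99572e-06
P(Regime 3 | the observation) = 1.47536e-06 / 3.99572e-06 ≈ 0.369

0.369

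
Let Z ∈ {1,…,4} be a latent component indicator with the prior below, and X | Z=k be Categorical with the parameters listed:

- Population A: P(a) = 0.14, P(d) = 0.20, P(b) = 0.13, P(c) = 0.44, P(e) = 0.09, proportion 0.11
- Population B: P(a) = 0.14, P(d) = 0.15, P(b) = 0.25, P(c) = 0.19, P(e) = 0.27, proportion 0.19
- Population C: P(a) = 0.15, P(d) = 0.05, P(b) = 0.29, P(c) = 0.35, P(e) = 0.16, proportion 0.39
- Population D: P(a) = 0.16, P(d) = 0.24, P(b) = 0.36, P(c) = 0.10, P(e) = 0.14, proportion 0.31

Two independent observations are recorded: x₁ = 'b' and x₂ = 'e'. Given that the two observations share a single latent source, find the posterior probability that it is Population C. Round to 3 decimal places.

0.378

Apply Bayes' rule: the posterior for each component is proportional to its prior times its likelihood at x.
Since both observations come from the same component, the likelihood for component k is f_k(x₁)·f_k(x₂).
  p_A = [P(b | comp) = 0.13] × [0.09] = 0.0117
  p_B = [P(b | comp) = 0.25] × [0.27] = 0.0675
  p_C = [P(b | comp) = 0.29] × [0.16] = 0.0464
  p_D = [P(b | comp) = 0.36] × [0.14] = 0.0504
Weight by the priors:
  P(Z=A)·p_A = 0.11 × 0.0117 = 0.001287
  P(Z=B)·p_B = 0.19 × 0.0675 = 0.012825
  P(Z=C)·p_C = 0.39 × 0.0464 = 0.018096
  P(Z=D)·p_D = 0.31 × 0.0504 = 0.015624
Marginal: 0.001287 + 0.012825 + 0.018096 + 0.015624 = 0.047832
P(Population C | x₁, x₂) ≈ 0.378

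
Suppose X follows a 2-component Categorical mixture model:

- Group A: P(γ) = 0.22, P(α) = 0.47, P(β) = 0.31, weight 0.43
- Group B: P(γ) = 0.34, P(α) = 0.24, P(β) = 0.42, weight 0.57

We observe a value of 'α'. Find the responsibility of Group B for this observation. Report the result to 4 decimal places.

The responsibility of component k is P(Z=k) f_k(x) divided by Σ_j P(Z=j) f_j(x).
Categorical probabilities:
  f_A = 0.47
  f_B = 0.24
Prior × likelihood for each component:
  P(Z=A)·f_A = 0.43 × 0.47 = 0.2021
  P(Z=B)·f_B = 0.57 × 0.24 = 0.1368
Denominator: 0.2021 + 0.1368 = 0.3389
So the posterior for Group B is 0.1368 / 0.3389 ≈ 0.4037.

0.4037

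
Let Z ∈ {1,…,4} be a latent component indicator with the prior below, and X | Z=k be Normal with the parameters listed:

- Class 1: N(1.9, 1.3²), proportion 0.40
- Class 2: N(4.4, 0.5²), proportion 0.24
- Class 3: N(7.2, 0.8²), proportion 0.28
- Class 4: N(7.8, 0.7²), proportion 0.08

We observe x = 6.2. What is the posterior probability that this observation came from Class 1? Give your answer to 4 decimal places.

0.0076

The responsibility of component k is π_k f_k(x) divided by Σ_j π_j f_j(x).
Evaluate each component's likelihood at the observed value:
  L_1 = (1/(1.3·√(2π)))·exp(−(6.2−1.9)²/(2·1.3²)) = 0.306879·exp(-5.47041) = 0.0012918
  L_2 = (1/(0.5·√(2π)))·exp(−(6.2−4.4)²/(2·0.5²)) = 0.797885·exp(-6.48000) = 0.0012238
  L_3 = (1/(0.8·√(2π)))·exp(−(6.2−7.2)²/(2·0.8²)) = 0.498678·exp(-0.78125) = 0.228311
  L_4 = (1/(0.7·√(2π)))·exp(−(6.2−7.8)²/(2·0.7²)) = 0.569918·exp(-2.61224) = 0.0418147
Multiply by the mixture weights:
  π_1·L_1 = 0.40 × 0.0012918 = 0.000516721
  π_2·L_2 = 0.24 × 0.0012238 = 0.000293713
  π_3·L_3 = 0.28 × 0.228311 = 0.0639272
  π_4·L_4 = 0.08 × 0.0418147 = 0.00334517
Denominator: 0.000516721 + 0.000293713 + 0.0639272 + 0.00334517 = 0.0680828
P(Class 1 | data) = 0.000516721 / 0.0680828 ≈ 0.0076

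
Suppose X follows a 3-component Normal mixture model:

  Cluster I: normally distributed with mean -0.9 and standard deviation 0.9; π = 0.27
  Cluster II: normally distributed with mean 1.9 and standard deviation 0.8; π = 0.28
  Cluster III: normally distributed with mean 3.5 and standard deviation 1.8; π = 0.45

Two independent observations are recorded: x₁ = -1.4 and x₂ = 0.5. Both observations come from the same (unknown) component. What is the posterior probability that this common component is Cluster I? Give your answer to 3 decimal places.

0.990

Apply Bayes' rule: the posterior for each component is proportional to its prior times its likelihood at x.
Since both observations come from the same component, the likelihood for component k is f_k(x₁)·f_k(x₂).
  p_I = [0.37988] × [0.132198] = 0.0502194
  p_II = [0.000100676] × [0.107847] = 1.08575e-05
  p_III = [0.00545091] × [0.0552651] = 0.000301245
Unnormalised posteriors:
  π_I·p_I = 0.27 × 0.0502194 = 0.0135592
  π_II·p_II = 0.28 × 1.08575e-05 = 3.04011e-06
  π_III·p_III = 0.45 × 0.000301245 = 0.00013556
Denominator: 0.0135592 + 3.04011e-06 + 0.00013556 = 0.0136978
Responsibility of Cluster I: 0.0135592 / 0.0136978 ≈ 0.990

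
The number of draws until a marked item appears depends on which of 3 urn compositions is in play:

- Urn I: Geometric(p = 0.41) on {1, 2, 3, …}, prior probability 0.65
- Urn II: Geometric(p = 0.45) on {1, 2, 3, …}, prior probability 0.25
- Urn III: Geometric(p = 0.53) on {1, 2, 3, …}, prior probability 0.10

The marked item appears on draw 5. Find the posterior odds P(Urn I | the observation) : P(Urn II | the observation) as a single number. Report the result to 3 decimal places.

Posterior odds = (π_i f_i(x)) / (π_j f_j(x)); the normalising sum cancels.
Evaluate each component's likelihood at the observed value:
  p_I = 0.0496812
  p_II = 0.0411778
  p_III = 0.0258623
Posterior odds = (π_I·p_I) / (π_II·p_II) = (0.65·0.0496812) / (0.25·0.0411778) = 0.0322928 / 0.0102945 ≈ 3.137

3.137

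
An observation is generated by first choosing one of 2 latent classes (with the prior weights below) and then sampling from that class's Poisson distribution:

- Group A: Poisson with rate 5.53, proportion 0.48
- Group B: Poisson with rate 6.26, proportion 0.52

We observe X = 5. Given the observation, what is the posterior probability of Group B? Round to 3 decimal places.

0.493

The responsibility of component k is π_k f_k(x) divided by Σ_j π_j f_j(x).
Component likelihoods at x = 5:
  f_A = e^(−5.53)·5.53^5/5! = 0.170921
  f_B = e^(−6.26)·6.26^5/5! = 0.153111
Multiply by the mixture weights:
  π_A·f_A = 0.48 × 0.170921 = 0.0820422
  π_B·f_B = 0.52 × 0.153111 = 0.0796178
Evidence: 0.0820422 + 0.0796178 = 0.16166
P(Group B | 5) ≈ 0.493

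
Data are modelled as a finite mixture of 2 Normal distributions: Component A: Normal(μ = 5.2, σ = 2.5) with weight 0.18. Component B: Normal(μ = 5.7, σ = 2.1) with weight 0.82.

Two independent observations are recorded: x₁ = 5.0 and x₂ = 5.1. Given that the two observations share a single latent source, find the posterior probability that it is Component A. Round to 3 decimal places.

0.145

By Bayes' theorem, P(k | x) = P(Z=k) f_k(x) / Σ_j P(Z=j) f_j(x).
Since both observations come from the same component, the likelihood for component k is f_k(x₁)·f_k(x₂).
  f_A = [0.159067] × [0.159449] = 0.0253631
  f_B = [0.179706] × [0.182375] = 0.0327739
Prior × likelihood for each component:
  P(Z=A)·f_A = 0.18 × 0.0253631 = 0.00456536
  P(Z=B)·f_B = 0.82 × 0.0327739 = 0.0268746
Evidence: 0.00456536 + 0.0268746 = 0.0314399
P(Component A | x₁,x₂) ≈ 0.145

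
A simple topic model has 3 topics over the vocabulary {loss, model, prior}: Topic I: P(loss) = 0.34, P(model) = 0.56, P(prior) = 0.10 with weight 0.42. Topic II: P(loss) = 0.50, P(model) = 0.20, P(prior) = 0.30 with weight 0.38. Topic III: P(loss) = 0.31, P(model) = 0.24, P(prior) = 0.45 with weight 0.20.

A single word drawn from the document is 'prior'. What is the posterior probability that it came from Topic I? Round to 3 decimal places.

By Bayes' theorem, P(k | x) = w_k f_k(x) / Σ_j w_j f_j(x).
Categorical probabilities:
  L_I = 0.1
  L_II = 0.3
  L_III = 0.45
Multiply by the mixture weights:
  w_I·L_I = 0.42 × 0.1 = 0.042
  w_II·L_II = 0.38 × 0.3 = 0.114
  w_III·L_III = 0.20 × 0.45 = 0.09
Marginal: 0.042 + 0.114 + 0.09 = 0.246
Responsibility of Topic I: 0.042 / 0.246 ≈ 0.171

0.171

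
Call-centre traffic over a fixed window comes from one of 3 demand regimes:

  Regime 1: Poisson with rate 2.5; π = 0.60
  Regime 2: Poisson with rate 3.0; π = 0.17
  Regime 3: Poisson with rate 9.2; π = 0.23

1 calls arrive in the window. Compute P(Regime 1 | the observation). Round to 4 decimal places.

The responsibility of component k is P(Z=k) f_k(x) divided by Σ_j P(Z=j) f_j(x).
Evaluate each component's likelihood at the observed value:
  f_1 = 0.205212
  f_2 = 0.149361
  f_3 = 0.000929562
Weight by the priors:
  P(Z=1)·f_1 = 0.60 × 0.205212 = 0.123127
  P(Z=2)·f_2 = 0.17 × 0.149361 = 0.0253914
  P(Z=3)·f_3 = 0.23 × 0.000929562 = 0.000213799
Normaliser: 0.123127 + 0.0253914 + 0.000213799 = 0.148733
P(Regime 1 | 1 calls) ≈ 0.8278

0.8278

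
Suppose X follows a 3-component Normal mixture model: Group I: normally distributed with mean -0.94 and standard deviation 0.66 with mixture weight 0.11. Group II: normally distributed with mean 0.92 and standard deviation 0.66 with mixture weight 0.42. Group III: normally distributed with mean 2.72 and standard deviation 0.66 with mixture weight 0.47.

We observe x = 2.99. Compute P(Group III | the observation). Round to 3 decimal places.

0.993

Posterior ∝ prior × likelihood, so P(k | x) ∝ P(Z=k) f_k(x); normalise over all components.
Normal densities:
  f_I = (1/(0.66·√(2π)))·exp(−(2.99−-0.94)²/(2·0.66²)) = 0.604458·exp(-17.72831) = 1.20798e-08
  f_II = (1/(0.66·√(2π)))·exp(−(2.99−0.92)²/(2·0.66²)) = 0.604458·exp(-4.91839) = 0.00441913
  f_III = (1/(0.66·√(2π)))·exp(−(2.99−2.72)²/(2·0.66²)) = 0.604458·exp(-0.08368) = 0.555937
Unnormalised posteriors:
  P(Z=I)·f_I = 0.11 × 1.20798e-08 = 1.32878e-09
  P(Z=II)·f_II = 0.42 × 0.00441913 = 0.00185604
  P(Z=III)·f_III = 0.47 × 0.555937 = 0.26129
Normaliser: 1.32878e-09 + 0.00185604 + 0.26129 = 0.263146
P(Group III | the observation) ≈ 0.993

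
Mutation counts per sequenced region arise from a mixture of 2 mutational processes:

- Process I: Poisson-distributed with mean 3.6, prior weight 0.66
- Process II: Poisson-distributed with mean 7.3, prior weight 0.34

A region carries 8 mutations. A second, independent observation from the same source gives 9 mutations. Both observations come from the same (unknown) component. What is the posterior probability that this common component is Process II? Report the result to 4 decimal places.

P(component k | x) = π_k·f_k(x) / marginal(x), where marginal(x) = Σ_j π_j·f_j(x).
Since both observations come from the same component, the likelihood for component k is f_k(x₁)·f_k(x₂).
  f_I = [0.0191179] × [0.00764715] = 0.000146197
  f_II = [0.135118] × [0.109596] = 0.0148083
Multiply by the mixture weights:
  π_I·f_I = 0.66 × 0.000146197 = 9.64901e-05
  π_II·f_II = 0.34 × 0.0148083 = 0.00503483
Evidence: 9.64901e-05 + 0.00503483 = 0.00513132
P(Process II | x₁,x₂) ≈ 0.9812

0.9812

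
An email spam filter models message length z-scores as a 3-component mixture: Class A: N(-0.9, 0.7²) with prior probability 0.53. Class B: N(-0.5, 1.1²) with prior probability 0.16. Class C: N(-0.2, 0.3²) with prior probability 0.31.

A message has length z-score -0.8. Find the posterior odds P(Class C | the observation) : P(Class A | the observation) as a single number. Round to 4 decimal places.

Posterior odds = (P(Z=i) f_i(x)) / (P(Z=j) f_j(x)); the normalising sum cancels.
Normal densities:
  f_A = (1/(0.7·√(2π)))·exp(−(-0.8−-0.9)²/(2·0.7²)) = 0.569918·exp(-0.01020) = 0.564132
  f_B = (1/(1.1·√(2π)))·exp(−(-0.8−-0.5)²/(2·1.1²)) = 0.362675·exp(-0.03719) = 0.349435
  f_C = (1/(0.3·√(2π)))·exp(−(-0.8−-0.2)²/(2·0.3²)) = 1.329808·exp(-2.00000) = 0.17997
Posterior odds = (P(Z=C)·f_C) / (P(Z=A)·f_A) = (0.31·0.17997) / (0.53·0.564132) = 0.0557907 / 0.29899 ≈ 0.1866

0.1866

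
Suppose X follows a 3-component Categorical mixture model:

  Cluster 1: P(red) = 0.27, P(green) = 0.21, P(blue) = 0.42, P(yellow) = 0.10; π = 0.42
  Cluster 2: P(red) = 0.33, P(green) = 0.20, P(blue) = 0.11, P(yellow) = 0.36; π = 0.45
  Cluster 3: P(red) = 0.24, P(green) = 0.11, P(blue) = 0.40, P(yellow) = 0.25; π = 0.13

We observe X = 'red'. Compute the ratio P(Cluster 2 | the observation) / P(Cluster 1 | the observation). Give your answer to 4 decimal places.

Only the two components matter; the odds are (π_i f_i(x)) / (π_j f_j(x)).
Evaluate each component's likelihood at the observed value:
  p_1 = P(red | comp) = 0.27
  p_2 = P(red | comp) = 0.33
  p_3 = P(red | comp) = 0.24
Odds = (0.45/0.42) × (0.33/0.27) = 1.07143 × 1.22222 ≈ 1.3095

1.3095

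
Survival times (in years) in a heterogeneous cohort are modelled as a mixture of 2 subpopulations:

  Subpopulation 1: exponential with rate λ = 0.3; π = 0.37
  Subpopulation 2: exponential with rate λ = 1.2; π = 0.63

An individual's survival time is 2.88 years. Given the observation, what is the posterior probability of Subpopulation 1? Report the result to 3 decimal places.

0.662

Apply Bayes' rule: the posterior for each component is proportional to its prior times its likelihood at x.
Exponential densities:
  L_1 = 0.3·e^(−0.3·2.88) = 0.3·e^(−0.8640) = 0.126442
  L_2 = 1.2·e^(−1.2·2.88) = 1.2·e^(−3.4560) = 0.0378669
Unnormalised posteriors:
  P(Z=1)·L_1 = 0.37 × 0.126442 = 0.0467835
  P(Z=2)·L_2 = 0.63 × 0.0378669 = 0.0238561
Marginal: 0.0467835 + 0.0238561 = 0.0706396
P(Subpopulation 1 | data) ≈ 0.662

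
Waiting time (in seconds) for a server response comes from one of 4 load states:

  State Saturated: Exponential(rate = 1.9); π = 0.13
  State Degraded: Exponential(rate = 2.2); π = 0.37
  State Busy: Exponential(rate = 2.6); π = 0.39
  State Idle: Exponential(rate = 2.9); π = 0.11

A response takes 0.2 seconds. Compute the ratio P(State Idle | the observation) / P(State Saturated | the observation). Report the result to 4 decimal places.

1.0574

Posterior odds = (π_i f_i(x)) / (π_j f_j(x)); the normalising sum cancels.
Component likelihoods at x = 0.2 seconds:
  f_Saturated = 1.29934
  f_Degraded = 1.41688
  f_Busy = 1.54575
  f_Idle = 1.62371
0.178608 / 0.168914 ≈ 1.0574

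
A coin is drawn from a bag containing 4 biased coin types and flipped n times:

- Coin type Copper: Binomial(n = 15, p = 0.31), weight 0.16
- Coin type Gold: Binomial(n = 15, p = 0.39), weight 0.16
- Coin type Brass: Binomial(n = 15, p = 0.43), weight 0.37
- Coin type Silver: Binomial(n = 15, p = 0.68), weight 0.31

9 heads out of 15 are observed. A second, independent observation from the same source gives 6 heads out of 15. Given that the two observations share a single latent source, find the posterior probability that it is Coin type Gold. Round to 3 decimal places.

P(component k | x) = π_k·f_k(x) / marginal(x), where marginal(x) = Σ_j π_j·f_j(x).
Since both observations come from the same component, the likelihood for component k is f_k(x₁)·f_k(x₂).
  L_Copper = [0.0142808] × [0.157477] = 0.0022489
  L_Gold = [0.0538226] × [0.205949] = 0.0110847
  L_Brass = [0.0862719] × [0.20095] = 0.0173364
  L_Silver = [0.167064] × [0.0174103] = 0.00290865
Multiply by the mixture weights:
  π_Copper·L_Copper = 0.16 × 0.0022489 = 0.000359824
  π_Gold·L_Gold = 0.16 × 0.0110847 = 0.00177356
  π_Brass·L_Brass = 0.37 × 0.0173364 = 0.00641445
  π_Silver·L_Silver = 0.31 × 0.00290865 = 0.000901682
Normaliser: 0.000359824 + 0.00177356 + 0.00641445 + 0.000901682 = 0.00944951
P(Coin type Gold | data) ≈ 0.188

0.188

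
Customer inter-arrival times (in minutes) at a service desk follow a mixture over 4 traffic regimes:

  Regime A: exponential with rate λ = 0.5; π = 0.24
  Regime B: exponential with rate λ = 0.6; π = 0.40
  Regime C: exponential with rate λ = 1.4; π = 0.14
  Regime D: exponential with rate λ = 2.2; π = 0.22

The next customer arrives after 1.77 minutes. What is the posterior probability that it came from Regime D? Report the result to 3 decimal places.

Apply Bayes' rule: the posterior for each component is proportional to its prior times its likelihood at x.
Evaluate each component's likelihood at the observed value:
  f_A = 0.206357
  f_B = 0.207458
  f_C = 0.117475
  f_D = 0.0448002
Weight by the priors:
  π_A·f_A = 0.24 × 0.206357 = 0.0495257
  π_B·f_B = 0.40 × 0.207458 = 0.0829833
  π_C·f_C = 0.14 × 0.117475 = 0.0164465
  π_D·f_D = 0.22 × 0.0448002 = 0.00985604
Evidence: 0.0495257 + 0.0829833 + 0.0164465 + 0.00985604 = 0.158812
So the posterior for Regime D is 0.00985604 / 0.158812 ≈ 0.062.

0.062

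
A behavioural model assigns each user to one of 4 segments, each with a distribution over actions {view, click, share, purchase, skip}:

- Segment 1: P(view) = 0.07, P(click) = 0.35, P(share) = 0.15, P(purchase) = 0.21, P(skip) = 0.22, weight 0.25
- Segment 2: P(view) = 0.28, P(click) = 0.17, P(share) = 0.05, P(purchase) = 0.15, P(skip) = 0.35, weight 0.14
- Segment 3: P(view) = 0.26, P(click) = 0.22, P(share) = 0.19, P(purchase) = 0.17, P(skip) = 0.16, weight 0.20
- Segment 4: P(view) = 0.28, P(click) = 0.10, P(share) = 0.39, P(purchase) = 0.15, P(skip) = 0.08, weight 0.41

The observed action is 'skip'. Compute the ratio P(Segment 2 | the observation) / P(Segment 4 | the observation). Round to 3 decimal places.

1.494

The posterior odds equal the prior odds times the likelihood ratio: (w_i/w_j)·(f_i(x)/f_j(x)).
Categorical probabilities:
  p_1 = P(skip | comp) = 0.22
  p_2 = P(skip | comp) = 0.35
  p_3 = P(skip | comp) = 0.16
  p_4 = P(skip | comp) = 0.08
0.049 / 0.0328 ≈ 1.494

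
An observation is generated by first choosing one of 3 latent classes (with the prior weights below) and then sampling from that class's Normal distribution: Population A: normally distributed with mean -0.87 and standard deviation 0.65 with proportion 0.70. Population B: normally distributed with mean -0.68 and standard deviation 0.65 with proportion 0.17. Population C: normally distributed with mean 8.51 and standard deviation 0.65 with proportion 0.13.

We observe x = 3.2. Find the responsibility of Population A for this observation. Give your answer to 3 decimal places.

0.408

P(component k | x) = w_k·f_k(x) / marginal(x), where marginal(x) = Σ_j w_j·f_j(x).
Normal densities:
  p_A = 1.88076e-09
  p_B = 1.12375e-08
  p_C = 1.97873e-15
Prior × likelihood for each component:
  w_A·p_A = 0.70 × 1.88076e-09 = 1.31654e-09
  w_B·p_B = 0.17 × 1.12375e-08 = 1.91037e-09
  w_C·p_C = 0.13 × 1.97873e-15 = 2.57235e-16
Normaliser: 1.31654e-09 + 1.91037e-09 + 2.57235e-16 = 3.2269e-09
Responsibility of Population A: 1.31654e-09 / 3.2269e-09 ≈ 0.408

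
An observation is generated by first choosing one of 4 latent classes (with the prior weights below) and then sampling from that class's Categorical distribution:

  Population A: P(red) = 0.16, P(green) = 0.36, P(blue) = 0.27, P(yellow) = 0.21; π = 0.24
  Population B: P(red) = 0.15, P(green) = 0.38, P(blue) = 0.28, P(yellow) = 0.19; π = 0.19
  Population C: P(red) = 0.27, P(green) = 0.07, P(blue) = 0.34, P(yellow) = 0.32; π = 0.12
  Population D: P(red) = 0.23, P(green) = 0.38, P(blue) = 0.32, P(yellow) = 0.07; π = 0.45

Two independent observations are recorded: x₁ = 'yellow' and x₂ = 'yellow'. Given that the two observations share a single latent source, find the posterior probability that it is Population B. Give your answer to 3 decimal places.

0.215

The responsibility of component k is w_k f_k(x) divided by Σ_j w_j f_j(x).
Since both observations come from the same component, the likelihood for component k is f_k(x₁)·f_k(x₂).
  L_A = [P(yellow | comp) = 0.21] × [0.21] = 0.0441
  L_B = [P(yellow | comp) = 0.19] × [0.19] = 0.0361
  L_C = [P(yellow | comp) = 0.32] × [0.32] = 0.1024
  L_D = [P(yellow | comp) = 0.07] × [0.07] = 0.0049
Weight by the priors:
  w_A·L_A = 0.24 × 0.0441 = 0.010584
  w_B·L_B = 0.19 × 0.0361 = 0.006859
  w_C·L_C = 0.12 × 0.1024 = 0.012288
  w_D·L_D = 0.45 × 0.0049 = 0.002205
Evidence: 0.010584 + 0.006859 + 0.012288 + 0.002205 = 0.031936
So the posterior for Population B is 0.006859 / 0.031936 ≈ 0.215.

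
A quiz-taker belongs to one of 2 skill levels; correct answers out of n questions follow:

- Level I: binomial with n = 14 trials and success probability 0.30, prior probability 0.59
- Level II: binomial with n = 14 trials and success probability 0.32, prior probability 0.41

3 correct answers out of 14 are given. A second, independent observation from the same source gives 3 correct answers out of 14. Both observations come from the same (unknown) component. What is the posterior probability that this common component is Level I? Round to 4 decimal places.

By Bayes' theorem, P(k | x) = π_k f_k(x) / Σ_j π_j f_j(x).
Since both observations come from the same component, the likelihood for component k is f_k(x₁)·f_k(x₂).
  f_I = [0.194332] × [0.194332] = 0.0377648
  f_II = [0.171455] × [0.171455] = 0.0293967
Weight by the priors:
  π_I·f_I = 0.59 × 0.0377648 = 0.0222812
  π_II·f_II = 0.41 × 0.0293967 = 0.0120527
Marginal: 0.0222812 + 0.0120527 = 0.0343339
P(Level I | x₁,x₂) = 0.0222812 / 0.0343339 ≈ 0.6490

0.6490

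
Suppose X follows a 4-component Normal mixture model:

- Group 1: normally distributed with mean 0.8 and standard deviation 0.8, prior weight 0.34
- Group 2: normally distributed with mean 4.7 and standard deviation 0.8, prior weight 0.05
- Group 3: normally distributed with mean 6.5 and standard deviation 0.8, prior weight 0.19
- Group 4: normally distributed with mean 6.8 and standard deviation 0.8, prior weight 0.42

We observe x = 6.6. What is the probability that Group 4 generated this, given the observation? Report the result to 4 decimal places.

P(component k | x) = π_k·f_k(x) / marginal(x), where marginal(x) = Σ_j π_j·f_j(x).
Component likelihoods at x = 6.6:
  p_1 = (1/(0.8·√(2π)))·exp(−(6.6−0.8)²/(2·0.8²)) = 0.498678·exp(-26.28125) = 1.92317e-12
  p_2 = (1/(0.8·√(2π)))·exp(−(6.6−4.7)²/(2·0.8²)) = 0.498678·exp(-2.82031) = 0.0297149
  p_3 = (1/(0.8·√(2π)))·exp(−(6.6−6.5)²/(2·0.8²)) = 0.498678·exp(-0.00781) = 0.494797
  p_4 = (1/(0.8·√(2π)))·exp(−(6.6−6.8)²/(2·0.8²)) = 0.498678·exp(-0.03125) = 0.483335
Prior × likelihood for each component:
  π_1·p_1 = 0.34 × 1.92317e-12 = 6.53879e-13
  π_2·p_2 = 0.05 × 0.0297149 = 0.00148574
  π_3·p_3 = 0.19 × 0.494797 = 0.0940115
  π_4·p_4 = 0.42 × 0.483335 = 0.203001
Marginal: 6.53879e-13 + 0.00148574 + 0.0940115 + 0.203001 = 0.298498
So the posterior for Group 4 is 0.203001 / 0.298498 ≈ 0.6801.

0.6801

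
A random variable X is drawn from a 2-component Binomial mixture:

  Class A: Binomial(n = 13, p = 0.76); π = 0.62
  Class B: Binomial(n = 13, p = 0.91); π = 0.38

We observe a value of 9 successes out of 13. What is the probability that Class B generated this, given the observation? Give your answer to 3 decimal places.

The responsibility of component k is P(Z=k) f_k(x) divided by Σ_j P(Z=j) f_j(x).
Component likelihoods at x = 9 successes out of 13:
  L_A = 0.200666
  L_B = 0.0200747
Unnormalised posteriors:
  P(Z=A)·L_A = 0.62 × 0.200666 = 0.124413
  P(Z=B)·L_B = 0.38 × 0.0200747 = 0.00762838
Sum: 0.124413 + 0.00762838 = 0.132041
P(Class B | the observation) ≈ 0.058

0.058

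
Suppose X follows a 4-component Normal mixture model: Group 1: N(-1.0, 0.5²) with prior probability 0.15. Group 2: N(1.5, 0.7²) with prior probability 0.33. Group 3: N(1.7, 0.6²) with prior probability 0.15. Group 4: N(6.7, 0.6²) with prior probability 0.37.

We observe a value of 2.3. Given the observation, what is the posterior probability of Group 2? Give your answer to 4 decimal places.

0.6180

P(component k | x) = P(Z=k)·f_k(x) / marginal(x), where marginal(x) = Σ_j P(Z=j)·f_j(x).
Evaluate each component's likelihood at the observed value:
  f_1 = 2.77336e-10
  f_2 = 0.296614
  f_3 = 0.403285
  f_4 = 1.39657e-12
Unnormalised posteriors:
  P(Z=1)·f_1 = 0.15 × 2.77336e-10 = 4.16004e-11
  P(Z=2)·f_2 = 0.33 × 0.296614 = 0.0978825
  P(Z=3)·f_3 = 0.15 × 0.403285 = 0.0604927
  P(Z=4)·f_4 = 0.37 × 1.39657e-12 = 5.16731e-13
Marginal: 4.16004e-11 + 0.0978825 + 0.0604927 + 5.16731e-13 = 0.158375
P(Group 2 | the observation) ≈ 0.6180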